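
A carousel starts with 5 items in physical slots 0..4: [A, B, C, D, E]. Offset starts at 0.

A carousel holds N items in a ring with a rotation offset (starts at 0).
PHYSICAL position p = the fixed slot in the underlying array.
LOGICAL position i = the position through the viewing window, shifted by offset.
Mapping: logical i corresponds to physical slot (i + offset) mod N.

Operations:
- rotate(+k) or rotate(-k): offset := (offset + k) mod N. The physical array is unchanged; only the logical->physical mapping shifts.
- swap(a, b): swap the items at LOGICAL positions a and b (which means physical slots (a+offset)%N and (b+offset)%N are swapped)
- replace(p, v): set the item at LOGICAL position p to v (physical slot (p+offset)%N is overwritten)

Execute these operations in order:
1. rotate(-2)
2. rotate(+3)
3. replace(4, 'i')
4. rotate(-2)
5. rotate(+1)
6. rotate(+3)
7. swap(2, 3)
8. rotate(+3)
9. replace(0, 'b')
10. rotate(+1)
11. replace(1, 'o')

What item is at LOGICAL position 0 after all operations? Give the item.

Answer: C

Derivation:
After op 1 (rotate(-2)): offset=3, physical=[A,B,C,D,E], logical=[D,E,A,B,C]
After op 2 (rotate(+3)): offset=1, physical=[A,B,C,D,E], logical=[B,C,D,E,A]
After op 3 (replace(4, 'i')): offset=1, physical=[i,B,C,D,E], logical=[B,C,D,E,i]
After op 4 (rotate(-2)): offset=4, physical=[i,B,C,D,E], logical=[E,i,B,C,D]
After op 5 (rotate(+1)): offset=0, physical=[i,B,C,D,E], logical=[i,B,C,D,E]
After op 6 (rotate(+3)): offset=3, physical=[i,B,C,D,E], logical=[D,E,i,B,C]
After op 7 (swap(2, 3)): offset=3, physical=[B,i,C,D,E], logical=[D,E,B,i,C]
After op 8 (rotate(+3)): offset=1, physical=[B,i,C,D,E], logical=[i,C,D,E,B]
After op 9 (replace(0, 'b')): offset=1, physical=[B,b,C,D,E], logical=[b,C,D,E,B]
After op 10 (rotate(+1)): offset=2, physical=[B,b,C,D,E], logical=[C,D,E,B,b]
After op 11 (replace(1, 'o')): offset=2, physical=[B,b,C,o,E], logical=[C,o,E,B,b]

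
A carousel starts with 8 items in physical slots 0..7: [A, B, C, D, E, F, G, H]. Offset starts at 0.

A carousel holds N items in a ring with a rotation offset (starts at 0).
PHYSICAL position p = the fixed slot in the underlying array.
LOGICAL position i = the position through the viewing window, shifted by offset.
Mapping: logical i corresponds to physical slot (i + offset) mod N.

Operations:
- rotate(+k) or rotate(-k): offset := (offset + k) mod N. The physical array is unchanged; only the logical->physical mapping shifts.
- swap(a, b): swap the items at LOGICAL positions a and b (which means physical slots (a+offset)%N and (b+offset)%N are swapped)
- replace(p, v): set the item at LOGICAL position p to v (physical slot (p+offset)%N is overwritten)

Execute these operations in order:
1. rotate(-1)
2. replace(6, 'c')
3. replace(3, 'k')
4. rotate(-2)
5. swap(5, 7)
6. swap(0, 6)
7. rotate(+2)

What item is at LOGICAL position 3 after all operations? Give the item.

Answer: E

Derivation:
After op 1 (rotate(-1)): offset=7, physical=[A,B,C,D,E,F,G,H], logical=[H,A,B,C,D,E,F,G]
After op 2 (replace(6, 'c')): offset=7, physical=[A,B,C,D,E,c,G,H], logical=[H,A,B,C,D,E,c,G]
After op 3 (replace(3, 'k')): offset=7, physical=[A,B,k,D,E,c,G,H], logical=[H,A,B,k,D,E,c,G]
After op 4 (rotate(-2)): offset=5, physical=[A,B,k,D,E,c,G,H], logical=[c,G,H,A,B,k,D,E]
After op 5 (swap(5, 7)): offset=5, physical=[A,B,E,D,k,c,G,H], logical=[c,G,H,A,B,E,D,k]
After op 6 (swap(0, 6)): offset=5, physical=[A,B,E,c,k,D,G,H], logical=[D,G,H,A,B,E,c,k]
After op 7 (rotate(+2)): offset=7, physical=[A,B,E,c,k,D,G,H], logical=[H,A,B,E,c,k,D,G]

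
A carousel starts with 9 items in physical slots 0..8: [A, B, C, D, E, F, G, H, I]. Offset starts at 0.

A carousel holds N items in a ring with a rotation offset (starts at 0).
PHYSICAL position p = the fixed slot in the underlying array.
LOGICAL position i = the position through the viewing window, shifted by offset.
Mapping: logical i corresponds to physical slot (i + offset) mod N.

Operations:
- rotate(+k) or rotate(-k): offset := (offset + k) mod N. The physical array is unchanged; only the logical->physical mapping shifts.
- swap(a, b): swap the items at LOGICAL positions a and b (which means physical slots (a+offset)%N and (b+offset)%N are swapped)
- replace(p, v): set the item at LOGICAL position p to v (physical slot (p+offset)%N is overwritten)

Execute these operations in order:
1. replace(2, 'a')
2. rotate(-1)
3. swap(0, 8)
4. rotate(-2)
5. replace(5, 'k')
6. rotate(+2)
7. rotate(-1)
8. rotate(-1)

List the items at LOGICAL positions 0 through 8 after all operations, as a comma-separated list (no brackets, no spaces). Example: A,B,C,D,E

After op 1 (replace(2, 'a')): offset=0, physical=[A,B,a,D,E,F,G,H,I], logical=[A,B,a,D,E,F,G,H,I]
After op 2 (rotate(-1)): offset=8, physical=[A,B,a,D,E,F,G,H,I], logical=[I,A,B,a,D,E,F,G,H]
After op 3 (swap(0, 8)): offset=8, physical=[A,B,a,D,E,F,G,I,H], logical=[H,A,B,a,D,E,F,G,I]
After op 4 (rotate(-2)): offset=6, physical=[A,B,a,D,E,F,G,I,H], logical=[G,I,H,A,B,a,D,E,F]
After op 5 (replace(5, 'k')): offset=6, physical=[A,B,k,D,E,F,G,I,H], logical=[G,I,H,A,B,k,D,E,F]
After op 6 (rotate(+2)): offset=8, physical=[A,B,k,D,E,F,G,I,H], logical=[H,A,B,k,D,E,F,G,I]
After op 7 (rotate(-1)): offset=7, physical=[A,B,k,D,E,F,G,I,H], logical=[I,H,A,B,k,D,E,F,G]
After op 8 (rotate(-1)): offset=6, physical=[A,B,k,D,E,F,G,I,H], logical=[G,I,H,A,B,k,D,E,F]

Answer: G,I,H,A,B,k,D,E,F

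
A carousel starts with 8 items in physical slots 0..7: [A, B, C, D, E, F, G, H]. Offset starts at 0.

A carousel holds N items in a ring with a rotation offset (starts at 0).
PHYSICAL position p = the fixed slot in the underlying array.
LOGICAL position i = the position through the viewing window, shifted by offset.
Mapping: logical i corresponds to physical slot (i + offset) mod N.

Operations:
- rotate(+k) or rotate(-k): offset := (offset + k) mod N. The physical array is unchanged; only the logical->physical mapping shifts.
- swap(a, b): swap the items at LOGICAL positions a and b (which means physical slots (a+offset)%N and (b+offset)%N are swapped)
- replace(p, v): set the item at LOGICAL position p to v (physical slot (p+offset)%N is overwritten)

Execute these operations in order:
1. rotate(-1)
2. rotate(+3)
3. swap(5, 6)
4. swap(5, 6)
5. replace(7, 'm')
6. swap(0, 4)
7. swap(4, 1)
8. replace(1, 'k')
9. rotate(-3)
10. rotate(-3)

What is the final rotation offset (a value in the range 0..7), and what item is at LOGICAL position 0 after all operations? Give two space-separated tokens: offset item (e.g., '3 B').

Answer: 4 E

Derivation:
After op 1 (rotate(-1)): offset=7, physical=[A,B,C,D,E,F,G,H], logical=[H,A,B,C,D,E,F,G]
After op 2 (rotate(+3)): offset=2, physical=[A,B,C,D,E,F,G,H], logical=[C,D,E,F,G,H,A,B]
After op 3 (swap(5, 6)): offset=2, physical=[H,B,C,D,E,F,G,A], logical=[C,D,E,F,G,A,H,B]
After op 4 (swap(5, 6)): offset=2, physical=[A,B,C,D,E,F,G,H], logical=[C,D,E,F,G,H,A,B]
After op 5 (replace(7, 'm')): offset=2, physical=[A,m,C,D,E,F,G,H], logical=[C,D,E,F,G,H,A,m]
After op 6 (swap(0, 4)): offset=2, physical=[A,m,G,D,E,F,C,H], logical=[G,D,E,F,C,H,A,m]
After op 7 (swap(4, 1)): offset=2, physical=[A,m,G,C,E,F,D,H], logical=[G,C,E,F,D,H,A,m]
After op 8 (replace(1, 'k')): offset=2, physical=[A,m,G,k,E,F,D,H], logical=[G,k,E,F,D,H,A,m]
After op 9 (rotate(-3)): offset=7, physical=[A,m,G,k,E,F,D,H], logical=[H,A,m,G,k,E,F,D]
After op 10 (rotate(-3)): offset=4, physical=[A,m,G,k,E,F,D,H], logical=[E,F,D,H,A,m,G,k]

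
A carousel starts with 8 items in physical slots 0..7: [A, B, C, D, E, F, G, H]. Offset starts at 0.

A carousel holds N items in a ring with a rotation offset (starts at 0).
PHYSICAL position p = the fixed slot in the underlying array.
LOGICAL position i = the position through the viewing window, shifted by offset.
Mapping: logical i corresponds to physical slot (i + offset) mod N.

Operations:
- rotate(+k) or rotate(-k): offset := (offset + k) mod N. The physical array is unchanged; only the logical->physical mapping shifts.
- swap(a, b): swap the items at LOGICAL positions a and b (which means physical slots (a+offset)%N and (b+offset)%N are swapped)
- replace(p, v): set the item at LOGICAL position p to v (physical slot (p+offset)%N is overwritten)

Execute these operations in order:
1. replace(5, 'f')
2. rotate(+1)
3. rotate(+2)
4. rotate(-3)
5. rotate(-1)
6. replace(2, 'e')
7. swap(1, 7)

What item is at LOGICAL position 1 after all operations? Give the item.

Answer: G

Derivation:
After op 1 (replace(5, 'f')): offset=0, physical=[A,B,C,D,E,f,G,H], logical=[A,B,C,D,E,f,G,H]
After op 2 (rotate(+1)): offset=1, physical=[A,B,C,D,E,f,G,H], logical=[B,C,D,E,f,G,H,A]
After op 3 (rotate(+2)): offset=3, physical=[A,B,C,D,E,f,G,H], logical=[D,E,f,G,H,A,B,C]
After op 4 (rotate(-3)): offset=0, physical=[A,B,C,D,E,f,G,H], logical=[A,B,C,D,E,f,G,H]
After op 5 (rotate(-1)): offset=7, physical=[A,B,C,D,E,f,G,H], logical=[H,A,B,C,D,E,f,G]
After op 6 (replace(2, 'e')): offset=7, physical=[A,e,C,D,E,f,G,H], logical=[H,A,e,C,D,E,f,G]
After op 7 (swap(1, 7)): offset=7, physical=[G,e,C,D,E,f,A,H], logical=[H,G,e,C,D,E,f,A]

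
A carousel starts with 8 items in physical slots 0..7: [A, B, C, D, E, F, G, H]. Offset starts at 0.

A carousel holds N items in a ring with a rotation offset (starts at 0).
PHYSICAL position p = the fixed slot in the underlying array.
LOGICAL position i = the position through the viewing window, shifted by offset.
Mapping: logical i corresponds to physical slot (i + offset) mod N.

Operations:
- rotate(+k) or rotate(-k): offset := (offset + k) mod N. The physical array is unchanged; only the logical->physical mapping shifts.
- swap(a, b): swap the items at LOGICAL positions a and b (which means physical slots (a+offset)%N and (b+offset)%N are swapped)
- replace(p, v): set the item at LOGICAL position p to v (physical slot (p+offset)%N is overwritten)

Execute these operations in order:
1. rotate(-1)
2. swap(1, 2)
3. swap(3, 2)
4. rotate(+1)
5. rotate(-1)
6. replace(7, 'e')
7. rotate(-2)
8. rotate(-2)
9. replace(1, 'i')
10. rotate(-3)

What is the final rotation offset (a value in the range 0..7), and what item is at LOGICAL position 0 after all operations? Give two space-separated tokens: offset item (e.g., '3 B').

Answer: 0 B

Derivation:
After op 1 (rotate(-1)): offset=7, physical=[A,B,C,D,E,F,G,H], logical=[H,A,B,C,D,E,F,G]
After op 2 (swap(1, 2)): offset=7, physical=[B,A,C,D,E,F,G,H], logical=[H,B,A,C,D,E,F,G]
After op 3 (swap(3, 2)): offset=7, physical=[B,C,A,D,E,F,G,H], logical=[H,B,C,A,D,E,F,G]
After op 4 (rotate(+1)): offset=0, physical=[B,C,A,D,E,F,G,H], logical=[B,C,A,D,E,F,G,H]
After op 5 (rotate(-1)): offset=7, physical=[B,C,A,D,E,F,G,H], logical=[H,B,C,A,D,E,F,G]
After op 6 (replace(7, 'e')): offset=7, physical=[B,C,A,D,E,F,e,H], logical=[H,B,C,A,D,E,F,e]
After op 7 (rotate(-2)): offset=5, physical=[B,C,A,D,E,F,e,H], logical=[F,e,H,B,C,A,D,E]
After op 8 (rotate(-2)): offset=3, physical=[B,C,A,D,E,F,e,H], logical=[D,E,F,e,H,B,C,A]
After op 9 (replace(1, 'i')): offset=3, physical=[B,C,A,D,i,F,e,H], logical=[D,i,F,e,H,B,C,A]
After op 10 (rotate(-3)): offset=0, physical=[B,C,A,D,i,F,e,H], logical=[B,C,A,D,i,F,e,H]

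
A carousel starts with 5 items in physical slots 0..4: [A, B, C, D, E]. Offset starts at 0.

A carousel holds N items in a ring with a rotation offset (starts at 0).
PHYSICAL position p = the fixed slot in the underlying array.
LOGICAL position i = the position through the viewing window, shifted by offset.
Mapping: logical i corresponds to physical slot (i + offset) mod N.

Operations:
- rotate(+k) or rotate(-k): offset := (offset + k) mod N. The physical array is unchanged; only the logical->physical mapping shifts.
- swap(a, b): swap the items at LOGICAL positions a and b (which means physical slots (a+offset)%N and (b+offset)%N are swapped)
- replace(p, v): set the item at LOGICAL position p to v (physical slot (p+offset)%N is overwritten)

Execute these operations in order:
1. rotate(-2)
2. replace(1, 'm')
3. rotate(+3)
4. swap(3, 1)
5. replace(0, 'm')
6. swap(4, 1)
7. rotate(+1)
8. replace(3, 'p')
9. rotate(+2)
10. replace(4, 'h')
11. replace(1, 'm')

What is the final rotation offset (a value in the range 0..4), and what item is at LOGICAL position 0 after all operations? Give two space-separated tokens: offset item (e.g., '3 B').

After op 1 (rotate(-2)): offset=3, physical=[A,B,C,D,E], logical=[D,E,A,B,C]
After op 2 (replace(1, 'm')): offset=3, physical=[A,B,C,D,m], logical=[D,m,A,B,C]
After op 3 (rotate(+3)): offset=1, physical=[A,B,C,D,m], logical=[B,C,D,m,A]
After op 4 (swap(3, 1)): offset=1, physical=[A,B,m,D,C], logical=[B,m,D,C,A]
After op 5 (replace(0, 'm')): offset=1, physical=[A,m,m,D,C], logical=[m,m,D,C,A]
After op 6 (swap(4, 1)): offset=1, physical=[m,m,A,D,C], logical=[m,A,D,C,m]
After op 7 (rotate(+1)): offset=2, physical=[m,m,A,D,C], logical=[A,D,C,m,m]
After op 8 (replace(3, 'p')): offset=2, physical=[p,m,A,D,C], logical=[A,D,C,p,m]
After op 9 (rotate(+2)): offset=4, physical=[p,m,A,D,C], logical=[C,p,m,A,D]
After op 10 (replace(4, 'h')): offset=4, physical=[p,m,A,h,C], logical=[C,p,m,A,h]
After op 11 (replace(1, 'm')): offset=4, physical=[m,m,A,h,C], logical=[C,m,m,A,h]

Answer: 4 C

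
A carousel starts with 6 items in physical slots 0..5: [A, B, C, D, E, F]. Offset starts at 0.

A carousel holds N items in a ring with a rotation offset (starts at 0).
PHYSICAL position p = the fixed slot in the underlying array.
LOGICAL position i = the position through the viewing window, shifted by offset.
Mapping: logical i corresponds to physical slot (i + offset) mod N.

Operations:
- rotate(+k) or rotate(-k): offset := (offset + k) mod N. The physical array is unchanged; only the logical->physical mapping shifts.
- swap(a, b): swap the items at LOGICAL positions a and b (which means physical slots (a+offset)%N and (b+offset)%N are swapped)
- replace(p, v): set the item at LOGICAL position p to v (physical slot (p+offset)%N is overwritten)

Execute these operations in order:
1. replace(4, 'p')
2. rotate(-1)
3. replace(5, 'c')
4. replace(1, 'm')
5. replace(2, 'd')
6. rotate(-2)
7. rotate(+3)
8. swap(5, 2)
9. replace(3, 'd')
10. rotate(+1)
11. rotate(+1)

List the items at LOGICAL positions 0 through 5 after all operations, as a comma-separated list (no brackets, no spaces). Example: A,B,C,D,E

Answer: F,d,c,C,m,d

Derivation:
After op 1 (replace(4, 'p')): offset=0, physical=[A,B,C,D,p,F], logical=[A,B,C,D,p,F]
After op 2 (rotate(-1)): offset=5, physical=[A,B,C,D,p,F], logical=[F,A,B,C,D,p]
After op 3 (replace(5, 'c')): offset=5, physical=[A,B,C,D,c,F], logical=[F,A,B,C,D,c]
After op 4 (replace(1, 'm')): offset=5, physical=[m,B,C,D,c,F], logical=[F,m,B,C,D,c]
After op 5 (replace(2, 'd')): offset=5, physical=[m,d,C,D,c,F], logical=[F,m,d,C,D,c]
After op 6 (rotate(-2)): offset=3, physical=[m,d,C,D,c,F], logical=[D,c,F,m,d,C]
After op 7 (rotate(+3)): offset=0, physical=[m,d,C,D,c,F], logical=[m,d,C,D,c,F]
After op 8 (swap(5, 2)): offset=0, physical=[m,d,F,D,c,C], logical=[m,d,F,D,c,C]
After op 9 (replace(3, 'd')): offset=0, physical=[m,d,F,d,c,C], logical=[m,d,F,d,c,C]
After op 10 (rotate(+1)): offset=1, physical=[m,d,F,d,c,C], logical=[d,F,d,c,C,m]
After op 11 (rotate(+1)): offset=2, physical=[m,d,F,d,c,C], logical=[F,d,c,C,m,d]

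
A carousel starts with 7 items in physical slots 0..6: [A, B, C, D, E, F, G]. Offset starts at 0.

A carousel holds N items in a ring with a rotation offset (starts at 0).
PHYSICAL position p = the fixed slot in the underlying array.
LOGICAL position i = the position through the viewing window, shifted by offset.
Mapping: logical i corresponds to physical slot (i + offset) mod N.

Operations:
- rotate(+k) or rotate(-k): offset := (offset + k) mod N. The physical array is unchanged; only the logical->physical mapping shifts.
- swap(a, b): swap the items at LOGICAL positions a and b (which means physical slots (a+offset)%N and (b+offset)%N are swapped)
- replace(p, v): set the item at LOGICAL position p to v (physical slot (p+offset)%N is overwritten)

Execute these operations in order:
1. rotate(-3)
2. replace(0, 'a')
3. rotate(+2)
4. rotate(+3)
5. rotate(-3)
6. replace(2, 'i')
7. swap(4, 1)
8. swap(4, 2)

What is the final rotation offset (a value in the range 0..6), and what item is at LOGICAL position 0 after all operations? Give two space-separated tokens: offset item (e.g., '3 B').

After op 1 (rotate(-3)): offset=4, physical=[A,B,C,D,E,F,G], logical=[E,F,G,A,B,C,D]
After op 2 (replace(0, 'a')): offset=4, physical=[A,B,C,D,a,F,G], logical=[a,F,G,A,B,C,D]
After op 3 (rotate(+2)): offset=6, physical=[A,B,C,D,a,F,G], logical=[G,A,B,C,D,a,F]
After op 4 (rotate(+3)): offset=2, physical=[A,B,C,D,a,F,G], logical=[C,D,a,F,G,A,B]
After op 5 (rotate(-3)): offset=6, physical=[A,B,C,D,a,F,G], logical=[G,A,B,C,D,a,F]
After op 6 (replace(2, 'i')): offset=6, physical=[A,i,C,D,a,F,G], logical=[G,A,i,C,D,a,F]
After op 7 (swap(4, 1)): offset=6, physical=[D,i,C,A,a,F,G], logical=[G,D,i,C,A,a,F]
After op 8 (swap(4, 2)): offset=6, physical=[D,A,C,i,a,F,G], logical=[G,D,A,C,i,a,F]

Answer: 6 G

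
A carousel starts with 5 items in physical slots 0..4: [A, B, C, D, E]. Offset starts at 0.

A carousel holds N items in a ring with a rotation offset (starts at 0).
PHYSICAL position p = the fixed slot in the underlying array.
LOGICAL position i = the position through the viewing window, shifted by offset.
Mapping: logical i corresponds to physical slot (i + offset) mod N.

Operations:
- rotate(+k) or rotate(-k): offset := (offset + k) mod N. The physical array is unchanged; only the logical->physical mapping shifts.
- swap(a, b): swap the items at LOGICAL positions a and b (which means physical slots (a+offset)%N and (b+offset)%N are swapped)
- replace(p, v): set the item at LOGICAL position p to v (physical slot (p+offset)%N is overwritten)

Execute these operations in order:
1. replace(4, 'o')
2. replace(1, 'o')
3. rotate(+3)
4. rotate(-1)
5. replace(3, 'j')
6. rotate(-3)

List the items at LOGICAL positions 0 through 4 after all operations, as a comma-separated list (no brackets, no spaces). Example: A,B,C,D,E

Answer: o,j,o,C,D

Derivation:
After op 1 (replace(4, 'o')): offset=0, physical=[A,B,C,D,o], logical=[A,B,C,D,o]
After op 2 (replace(1, 'o')): offset=0, physical=[A,o,C,D,o], logical=[A,o,C,D,o]
After op 3 (rotate(+3)): offset=3, physical=[A,o,C,D,o], logical=[D,o,A,o,C]
After op 4 (rotate(-1)): offset=2, physical=[A,o,C,D,o], logical=[C,D,o,A,o]
After op 5 (replace(3, 'j')): offset=2, physical=[j,o,C,D,o], logical=[C,D,o,j,o]
After op 6 (rotate(-3)): offset=4, physical=[j,o,C,D,o], logical=[o,j,o,C,D]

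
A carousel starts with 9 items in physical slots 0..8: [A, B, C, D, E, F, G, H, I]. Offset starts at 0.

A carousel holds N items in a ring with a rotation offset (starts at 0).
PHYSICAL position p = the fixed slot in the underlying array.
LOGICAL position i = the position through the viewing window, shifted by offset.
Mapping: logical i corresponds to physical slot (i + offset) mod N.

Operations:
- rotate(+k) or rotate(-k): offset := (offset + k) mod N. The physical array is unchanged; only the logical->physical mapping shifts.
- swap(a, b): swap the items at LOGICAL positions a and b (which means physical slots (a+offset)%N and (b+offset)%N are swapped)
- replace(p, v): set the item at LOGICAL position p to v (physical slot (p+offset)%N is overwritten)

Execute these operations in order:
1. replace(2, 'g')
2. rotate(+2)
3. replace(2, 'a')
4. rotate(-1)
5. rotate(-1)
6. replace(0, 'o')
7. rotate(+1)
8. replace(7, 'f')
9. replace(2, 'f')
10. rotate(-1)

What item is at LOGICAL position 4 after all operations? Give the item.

After op 1 (replace(2, 'g')): offset=0, physical=[A,B,g,D,E,F,G,H,I], logical=[A,B,g,D,E,F,G,H,I]
After op 2 (rotate(+2)): offset=2, physical=[A,B,g,D,E,F,G,H,I], logical=[g,D,E,F,G,H,I,A,B]
After op 3 (replace(2, 'a')): offset=2, physical=[A,B,g,D,a,F,G,H,I], logical=[g,D,a,F,G,H,I,A,B]
After op 4 (rotate(-1)): offset=1, physical=[A,B,g,D,a,F,G,H,I], logical=[B,g,D,a,F,G,H,I,A]
After op 5 (rotate(-1)): offset=0, physical=[A,B,g,D,a,F,G,H,I], logical=[A,B,g,D,a,F,G,H,I]
After op 6 (replace(0, 'o')): offset=0, physical=[o,B,g,D,a,F,G,H,I], logical=[o,B,g,D,a,F,G,H,I]
After op 7 (rotate(+1)): offset=1, physical=[o,B,g,D,a,F,G,H,I], logical=[B,g,D,a,F,G,H,I,o]
After op 8 (replace(7, 'f')): offset=1, physical=[o,B,g,D,a,F,G,H,f], logical=[B,g,D,a,F,G,H,f,o]
After op 9 (replace(2, 'f')): offset=1, physical=[o,B,g,f,a,F,G,H,f], logical=[B,g,f,a,F,G,H,f,o]
After op 10 (rotate(-1)): offset=0, physical=[o,B,g,f,a,F,G,H,f], logical=[o,B,g,f,a,F,G,H,f]

Answer: a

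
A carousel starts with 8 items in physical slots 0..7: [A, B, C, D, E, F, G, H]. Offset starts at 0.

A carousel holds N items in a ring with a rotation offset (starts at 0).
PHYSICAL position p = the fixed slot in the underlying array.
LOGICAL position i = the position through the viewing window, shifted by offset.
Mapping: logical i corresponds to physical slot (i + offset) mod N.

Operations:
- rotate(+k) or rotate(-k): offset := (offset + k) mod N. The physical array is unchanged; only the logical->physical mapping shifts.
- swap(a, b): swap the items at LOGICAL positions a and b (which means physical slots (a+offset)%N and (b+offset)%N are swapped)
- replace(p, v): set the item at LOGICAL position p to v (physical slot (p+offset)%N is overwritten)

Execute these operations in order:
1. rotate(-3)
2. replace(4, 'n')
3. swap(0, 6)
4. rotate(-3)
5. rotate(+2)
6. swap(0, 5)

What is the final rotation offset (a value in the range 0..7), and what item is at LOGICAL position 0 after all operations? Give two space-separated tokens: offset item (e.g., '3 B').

Answer: 4 n

Derivation:
After op 1 (rotate(-3)): offset=5, physical=[A,B,C,D,E,F,G,H], logical=[F,G,H,A,B,C,D,E]
After op 2 (replace(4, 'n')): offset=5, physical=[A,n,C,D,E,F,G,H], logical=[F,G,H,A,n,C,D,E]
After op 3 (swap(0, 6)): offset=5, physical=[A,n,C,F,E,D,G,H], logical=[D,G,H,A,n,C,F,E]
After op 4 (rotate(-3)): offset=2, physical=[A,n,C,F,E,D,G,H], logical=[C,F,E,D,G,H,A,n]
After op 5 (rotate(+2)): offset=4, physical=[A,n,C,F,E,D,G,H], logical=[E,D,G,H,A,n,C,F]
After op 6 (swap(0, 5)): offset=4, physical=[A,E,C,F,n,D,G,H], logical=[n,D,G,H,A,E,C,F]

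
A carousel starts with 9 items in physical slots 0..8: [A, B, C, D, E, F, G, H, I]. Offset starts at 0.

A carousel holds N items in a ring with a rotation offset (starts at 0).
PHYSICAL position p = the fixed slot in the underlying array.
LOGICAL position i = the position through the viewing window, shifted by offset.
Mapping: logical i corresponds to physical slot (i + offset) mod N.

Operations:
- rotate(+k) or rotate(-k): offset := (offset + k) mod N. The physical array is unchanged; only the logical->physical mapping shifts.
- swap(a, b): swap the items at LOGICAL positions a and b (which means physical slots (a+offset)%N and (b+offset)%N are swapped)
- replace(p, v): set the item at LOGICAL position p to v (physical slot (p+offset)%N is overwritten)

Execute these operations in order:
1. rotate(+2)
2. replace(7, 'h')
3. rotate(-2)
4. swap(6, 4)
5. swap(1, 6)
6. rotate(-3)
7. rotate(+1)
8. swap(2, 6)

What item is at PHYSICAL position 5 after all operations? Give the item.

Answer: F

Derivation:
After op 1 (rotate(+2)): offset=2, physical=[A,B,C,D,E,F,G,H,I], logical=[C,D,E,F,G,H,I,A,B]
After op 2 (replace(7, 'h')): offset=2, physical=[h,B,C,D,E,F,G,H,I], logical=[C,D,E,F,G,H,I,h,B]
After op 3 (rotate(-2)): offset=0, physical=[h,B,C,D,E,F,G,H,I], logical=[h,B,C,D,E,F,G,H,I]
After op 4 (swap(6, 4)): offset=0, physical=[h,B,C,D,G,F,E,H,I], logical=[h,B,C,D,G,F,E,H,I]
After op 5 (swap(1, 6)): offset=0, physical=[h,E,C,D,G,F,B,H,I], logical=[h,E,C,D,G,F,B,H,I]
After op 6 (rotate(-3)): offset=6, physical=[h,E,C,D,G,F,B,H,I], logical=[B,H,I,h,E,C,D,G,F]
After op 7 (rotate(+1)): offset=7, physical=[h,E,C,D,G,F,B,H,I], logical=[H,I,h,E,C,D,G,F,B]
After op 8 (swap(2, 6)): offset=7, physical=[G,E,C,D,h,F,B,H,I], logical=[H,I,G,E,C,D,h,F,B]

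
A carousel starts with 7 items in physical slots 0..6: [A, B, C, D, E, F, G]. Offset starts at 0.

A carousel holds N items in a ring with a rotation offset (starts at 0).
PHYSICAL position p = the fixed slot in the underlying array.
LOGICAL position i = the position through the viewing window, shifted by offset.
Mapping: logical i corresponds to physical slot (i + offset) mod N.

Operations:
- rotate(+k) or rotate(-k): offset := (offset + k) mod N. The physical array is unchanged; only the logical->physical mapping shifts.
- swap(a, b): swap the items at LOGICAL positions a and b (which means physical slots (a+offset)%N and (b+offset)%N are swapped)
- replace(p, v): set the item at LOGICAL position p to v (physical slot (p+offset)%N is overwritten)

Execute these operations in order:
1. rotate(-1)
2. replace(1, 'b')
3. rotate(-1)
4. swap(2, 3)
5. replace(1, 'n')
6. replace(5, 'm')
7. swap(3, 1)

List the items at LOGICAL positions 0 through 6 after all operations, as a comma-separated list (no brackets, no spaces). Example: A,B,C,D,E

After op 1 (rotate(-1)): offset=6, physical=[A,B,C,D,E,F,G], logical=[G,A,B,C,D,E,F]
After op 2 (replace(1, 'b')): offset=6, physical=[b,B,C,D,E,F,G], logical=[G,b,B,C,D,E,F]
After op 3 (rotate(-1)): offset=5, physical=[b,B,C,D,E,F,G], logical=[F,G,b,B,C,D,E]
After op 4 (swap(2, 3)): offset=5, physical=[B,b,C,D,E,F,G], logical=[F,G,B,b,C,D,E]
After op 5 (replace(1, 'n')): offset=5, physical=[B,b,C,D,E,F,n], logical=[F,n,B,b,C,D,E]
After op 6 (replace(5, 'm')): offset=5, physical=[B,b,C,m,E,F,n], logical=[F,n,B,b,C,m,E]
After op 7 (swap(3, 1)): offset=5, physical=[B,n,C,m,E,F,b], logical=[F,b,B,n,C,m,E]

Answer: F,b,B,n,C,m,E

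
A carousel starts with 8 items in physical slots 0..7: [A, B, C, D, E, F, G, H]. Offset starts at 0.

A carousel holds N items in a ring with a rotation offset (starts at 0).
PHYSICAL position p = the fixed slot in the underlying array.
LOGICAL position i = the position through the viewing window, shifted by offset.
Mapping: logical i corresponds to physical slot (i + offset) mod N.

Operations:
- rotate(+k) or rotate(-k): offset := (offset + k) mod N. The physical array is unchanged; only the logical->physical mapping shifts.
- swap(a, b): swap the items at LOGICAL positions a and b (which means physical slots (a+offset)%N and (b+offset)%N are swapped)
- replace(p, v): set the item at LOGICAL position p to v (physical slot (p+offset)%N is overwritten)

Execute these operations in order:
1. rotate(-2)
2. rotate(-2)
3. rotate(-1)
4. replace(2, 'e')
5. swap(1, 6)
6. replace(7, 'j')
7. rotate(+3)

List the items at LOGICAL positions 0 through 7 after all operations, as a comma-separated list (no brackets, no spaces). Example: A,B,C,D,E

After op 1 (rotate(-2)): offset=6, physical=[A,B,C,D,E,F,G,H], logical=[G,H,A,B,C,D,E,F]
After op 2 (rotate(-2)): offset=4, physical=[A,B,C,D,E,F,G,H], logical=[E,F,G,H,A,B,C,D]
After op 3 (rotate(-1)): offset=3, physical=[A,B,C,D,E,F,G,H], logical=[D,E,F,G,H,A,B,C]
After op 4 (replace(2, 'e')): offset=3, physical=[A,B,C,D,E,e,G,H], logical=[D,E,e,G,H,A,B,C]
After op 5 (swap(1, 6)): offset=3, physical=[A,E,C,D,B,e,G,H], logical=[D,B,e,G,H,A,E,C]
After op 6 (replace(7, 'j')): offset=3, physical=[A,E,j,D,B,e,G,H], logical=[D,B,e,G,H,A,E,j]
After op 7 (rotate(+3)): offset=6, physical=[A,E,j,D,B,e,G,H], logical=[G,H,A,E,j,D,B,e]

Answer: G,H,A,E,j,D,B,e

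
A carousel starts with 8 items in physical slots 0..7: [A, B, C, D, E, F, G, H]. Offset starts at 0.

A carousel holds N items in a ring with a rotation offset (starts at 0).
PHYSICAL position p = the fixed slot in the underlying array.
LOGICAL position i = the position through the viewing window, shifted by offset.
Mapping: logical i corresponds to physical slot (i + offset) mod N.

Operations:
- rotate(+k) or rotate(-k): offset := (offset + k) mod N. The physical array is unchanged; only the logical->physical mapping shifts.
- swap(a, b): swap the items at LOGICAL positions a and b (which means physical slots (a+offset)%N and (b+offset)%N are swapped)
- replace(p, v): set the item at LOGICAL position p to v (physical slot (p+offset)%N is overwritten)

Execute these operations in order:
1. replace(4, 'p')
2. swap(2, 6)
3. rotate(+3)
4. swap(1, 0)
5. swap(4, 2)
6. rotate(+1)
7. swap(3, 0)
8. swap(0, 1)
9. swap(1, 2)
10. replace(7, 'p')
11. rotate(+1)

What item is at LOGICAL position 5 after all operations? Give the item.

Answer: G

Derivation:
After op 1 (replace(4, 'p')): offset=0, physical=[A,B,C,D,p,F,G,H], logical=[A,B,C,D,p,F,G,H]
After op 2 (swap(2, 6)): offset=0, physical=[A,B,G,D,p,F,C,H], logical=[A,B,G,D,p,F,C,H]
After op 3 (rotate(+3)): offset=3, physical=[A,B,G,D,p,F,C,H], logical=[D,p,F,C,H,A,B,G]
After op 4 (swap(1, 0)): offset=3, physical=[A,B,G,p,D,F,C,H], logical=[p,D,F,C,H,A,B,G]
After op 5 (swap(4, 2)): offset=3, physical=[A,B,G,p,D,H,C,F], logical=[p,D,H,C,F,A,B,G]
After op 6 (rotate(+1)): offset=4, physical=[A,B,G,p,D,H,C,F], logical=[D,H,C,F,A,B,G,p]
After op 7 (swap(3, 0)): offset=4, physical=[A,B,G,p,F,H,C,D], logical=[F,H,C,D,A,B,G,p]
After op 8 (swap(0, 1)): offset=4, physical=[A,B,G,p,H,F,C,D], logical=[H,F,C,D,A,B,G,p]
After op 9 (swap(1, 2)): offset=4, physical=[A,B,G,p,H,C,F,D], logical=[H,C,F,D,A,B,G,p]
After op 10 (replace(7, 'p')): offset=4, physical=[A,B,G,p,H,C,F,D], logical=[H,C,F,D,A,B,G,p]
After op 11 (rotate(+1)): offset=5, physical=[A,B,G,p,H,C,F,D], logical=[C,F,D,A,B,G,p,H]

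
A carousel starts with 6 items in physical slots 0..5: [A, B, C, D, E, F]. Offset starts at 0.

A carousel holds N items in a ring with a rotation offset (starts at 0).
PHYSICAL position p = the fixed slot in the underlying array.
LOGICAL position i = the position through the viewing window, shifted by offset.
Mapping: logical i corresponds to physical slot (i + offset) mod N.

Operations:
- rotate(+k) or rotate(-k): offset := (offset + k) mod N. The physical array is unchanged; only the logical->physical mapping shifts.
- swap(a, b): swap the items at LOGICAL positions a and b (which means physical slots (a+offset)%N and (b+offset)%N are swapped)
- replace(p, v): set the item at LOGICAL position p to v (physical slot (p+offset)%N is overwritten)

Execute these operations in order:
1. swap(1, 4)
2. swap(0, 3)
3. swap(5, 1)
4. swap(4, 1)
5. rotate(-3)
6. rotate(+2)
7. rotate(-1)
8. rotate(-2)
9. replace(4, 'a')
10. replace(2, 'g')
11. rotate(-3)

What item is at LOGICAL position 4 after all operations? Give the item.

After op 1 (swap(1, 4)): offset=0, physical=[A,E,C,D,B,F], logical=[A,E,C,D,B,F]
After op 2 (swap(0, 3)): offset=0, physical=[D,E,C,A,B,F], logical=[D,E,C,A,B,F]
After op 3 (swap(5, 1)): offset=0, physical=[D,F,C,A,B,E], logical=[D,F,C,A,B,E]
After op 4 (swap(4, 1)): offset=0, physical=[D,B,C,A,F,E], logical=[D,B,C,A,F,E]
After op 5 (rotate(-3)): offset=3, physical=[D,B,C,A,F,E], logical=[A,F,E,D,B,C]
After op 6 (rotate(+2)): offset=5, physical=[D,B,C,A,F,E], logical=[E,D,B,C,A,F]
After op 7 (rotate(-1)): offset=4, physical=[D,B,C,A,F,E], logical=[F,E,D,B,C,A]
After op 8 (rotate(-2)): offset=2, physical=[D,B,C,A,F,E], logical=[C,A,F,E,D,B]
After op 9 (replace(4, 'a')): offset=2, physical=[a,B,C,A,F,E], logical=[C,A,F,E,a,B]
After op 10 (replace(2, 'g')): offset=2, physical=[a,B,C,A,g,E], logical=[C,A,g,E,a,B]
After op 11 (rotate(-3)): offset=5, physical=[a,B,C,A,g,E], logical=[E,a,B,C,A,g]

Answer: A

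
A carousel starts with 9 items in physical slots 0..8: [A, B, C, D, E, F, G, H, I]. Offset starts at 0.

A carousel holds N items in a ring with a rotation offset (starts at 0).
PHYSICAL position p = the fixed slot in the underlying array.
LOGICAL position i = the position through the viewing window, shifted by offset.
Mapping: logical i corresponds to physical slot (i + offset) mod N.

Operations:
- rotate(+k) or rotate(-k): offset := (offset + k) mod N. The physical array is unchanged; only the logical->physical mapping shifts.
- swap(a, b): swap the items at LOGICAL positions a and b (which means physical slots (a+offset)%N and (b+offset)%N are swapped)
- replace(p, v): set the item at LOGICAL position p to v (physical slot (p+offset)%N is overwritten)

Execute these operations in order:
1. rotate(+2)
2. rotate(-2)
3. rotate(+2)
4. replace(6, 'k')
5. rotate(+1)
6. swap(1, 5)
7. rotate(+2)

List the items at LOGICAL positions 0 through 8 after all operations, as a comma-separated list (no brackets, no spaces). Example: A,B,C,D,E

Answer: F,G,H,E,A,B,C,D,k

Derivation:
After op 1 (rotate(+2)): offset=2, physical=[A,B,C,D,E,F,G,H,I], logical=[C,D,E,F,G,H,I,A,B]
After op 2 (rotate(-2)): offset=0, physical=[A,B,C,D,E,F,G,H,I], logical=[A,B,C,D,E,F,G,H,I]
After op 3 (rotate(+2)): offset=2, physical=[A,B,C,D,E,F,G,H,I], logical=[C,D,E,F,G,H,I,A,B]
After op 4 (replace(6, 'k')): offset=2, physical=[A,B,C,D,E,F,G,H,k], logical=[C,D,E,F,G,H,k,A,B]
After op 5 (rotate(+1)): offset=3, physical=[A,B,C,D,E,F,G,H,k], logical=[D,E,F,G,H,k,A,B,C]
After op 6 (swap(1, 5)): offset=3, physical=[A,B,C,D,k,F,G,H,E], logical=[D,k,F,G,H,E,A,B,C]
After op 7 (rotate(+2)): offset=5, physical=[A,B,C,D,k,F,G,H,E], logical=[F,G,H,E,A,B,C,D,k]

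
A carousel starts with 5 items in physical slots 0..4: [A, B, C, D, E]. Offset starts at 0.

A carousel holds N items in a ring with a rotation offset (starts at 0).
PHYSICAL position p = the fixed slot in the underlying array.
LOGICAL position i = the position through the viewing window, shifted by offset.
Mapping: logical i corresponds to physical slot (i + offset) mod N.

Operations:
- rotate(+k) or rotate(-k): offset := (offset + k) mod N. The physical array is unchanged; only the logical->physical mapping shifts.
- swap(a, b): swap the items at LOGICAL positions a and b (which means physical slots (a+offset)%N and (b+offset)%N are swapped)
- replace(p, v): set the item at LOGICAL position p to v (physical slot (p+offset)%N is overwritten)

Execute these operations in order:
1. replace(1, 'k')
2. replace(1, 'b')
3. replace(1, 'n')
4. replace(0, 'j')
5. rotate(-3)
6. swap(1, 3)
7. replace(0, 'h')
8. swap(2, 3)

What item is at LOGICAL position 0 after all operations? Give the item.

After op 1 (replace(1, 'k')): offset=0, physical=[A,k,C,D,E], logical=[A,k,C,D,E]
After op 2 (replace(1, 'b')): offset=0, physical=[A,b,C,D,E], logical=[A,b,C,D,E]
After op 3 (replace(1, 'n')): offset=0, physical=[A,n,C,D,E], logical=[A,n,C,D,E]
After op 4 (replace(0, 'j')): offset=0, physical=[j,n,C,D,E], logical=[j,n,C,D,E]
After op 5 (rotate(-3)): offset=2, physical=[j,n,C,D,E], logical=[C,D,E,j,n]
After op 6 (swap(1, 3)): offset=2, physical=[D,n,C,j,E], logical=[C,j,E,D,n]
After op 7 (replace(0, 'h')): offset=2, physical=[D,n,h,j,E], logical=[h,j,E,D,n]
After op 8 (swap(2, 3)): offset=2, physical=[E,n,h,j,D], logical=[h,j,D,E,n]

Answer: h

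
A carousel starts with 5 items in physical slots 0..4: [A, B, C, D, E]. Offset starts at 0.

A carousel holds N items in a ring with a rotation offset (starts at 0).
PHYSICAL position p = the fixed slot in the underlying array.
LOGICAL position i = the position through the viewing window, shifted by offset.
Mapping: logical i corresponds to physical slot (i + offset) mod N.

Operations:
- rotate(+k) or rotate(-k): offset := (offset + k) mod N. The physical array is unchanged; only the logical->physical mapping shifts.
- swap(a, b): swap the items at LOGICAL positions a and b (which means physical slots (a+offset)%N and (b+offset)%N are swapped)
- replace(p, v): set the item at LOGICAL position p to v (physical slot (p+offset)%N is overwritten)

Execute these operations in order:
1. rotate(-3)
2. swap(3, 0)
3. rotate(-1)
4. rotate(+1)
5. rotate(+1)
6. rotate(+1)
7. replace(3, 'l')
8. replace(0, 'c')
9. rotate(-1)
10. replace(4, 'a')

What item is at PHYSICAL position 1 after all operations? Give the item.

Answer: B

Derivation:
After op 1 (rotate(-3)): offset=2, physical=[A,B,C,D,E], logical=[C,D,E,A,B]
After op 2 (swap(3, 0)): offset=2, physical=[C,B,A,D,E], logical=[A,D,E,C,B]
After op 3 (rotate(-1)): offset=1, physical=[C,B,A,D,E], logical=[B,A,D,E,C]
After op 4 (rotate(+1)): offset=2, physical=[C,B,A,D,E], logical=[A,D,E,C,B]
After op 5 (rotate(+1)): offset=3, physical=[C,B,A,D,E], logical=[D,E,C,B,A]
After op 6 (rotate(+1)): offset=4, physical=[C,B,A,D,E], logical=[E,C,B,A,D]
After op 7 (replace(3, 'l')): offset=4, physical=[C,B,l,D,E], logical=[E,C,B,l,D]
After op 8 (replace(0, 'c')): offset=4, physical=[C,B,l,D,c], logical=[c,C,B,l,D]
After op 9 (rotate(-1)): offset=3, physical=[C,B,l,D,c], logical=[D,c,C,B,l]
After op 10 (replace(4, 'a')): offset=3, physical=[C,B,a,D,c], logical=[D,c,C,B,a]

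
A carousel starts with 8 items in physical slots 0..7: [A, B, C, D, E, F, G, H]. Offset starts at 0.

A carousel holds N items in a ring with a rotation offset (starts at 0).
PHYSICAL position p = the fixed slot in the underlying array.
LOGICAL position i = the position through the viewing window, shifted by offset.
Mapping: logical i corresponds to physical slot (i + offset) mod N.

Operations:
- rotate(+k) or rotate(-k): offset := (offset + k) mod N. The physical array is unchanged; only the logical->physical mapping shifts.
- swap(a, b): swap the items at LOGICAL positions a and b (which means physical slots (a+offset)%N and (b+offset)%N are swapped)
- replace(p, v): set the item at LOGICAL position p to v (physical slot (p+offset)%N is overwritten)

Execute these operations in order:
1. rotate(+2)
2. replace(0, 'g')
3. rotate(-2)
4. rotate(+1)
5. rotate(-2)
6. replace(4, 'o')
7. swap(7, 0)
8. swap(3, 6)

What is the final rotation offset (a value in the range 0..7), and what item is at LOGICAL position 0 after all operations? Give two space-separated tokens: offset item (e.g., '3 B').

After op 1 (rotate(+2)): offset=2, physical=[A,B,C,D,E,F,G,H], logical=[C,D,E,F,G,H,A,B]
After op 2 (replace(0, 'g')): offset=2, physical=[A,B,g,D,E,F,G,H], logical=[g,D,E,F,G,H,A,B]
After op 3 (rotate(-2)): offset=0, physical=[A,B,g,D,E,F,G,H], logical=[A,B,g,D,E,F,G,H]
After op 4 (rotate(+1)): offset=1, physical=[A,B,g,D,E,F,G,H], logical=[B,g,D,E,F,G,H,A]
After op 5 (rotate(-2)): offset=7, physical=[A,B,g,D,E,F,G,H], logical=[H,A,B,g,D,E,F,G]
After op 6 (replace(4, 'o')): offset=7, physical=[A,B,g,o,E,F,G,H], logical=[H,A,B,g,o,E,F,G]
After op 7 (swap(7, 0)): offset=7, physical=[A,B,g,o,E,F,H,G], logical=[G,A,B,g,o,E,F,H]
After op 8 (swap(3, 6)): offset=7, physical=[A,B,F,o,E,g,H,G], logical=[G,A,B,F,o,E,g,H]

Answer: 7 G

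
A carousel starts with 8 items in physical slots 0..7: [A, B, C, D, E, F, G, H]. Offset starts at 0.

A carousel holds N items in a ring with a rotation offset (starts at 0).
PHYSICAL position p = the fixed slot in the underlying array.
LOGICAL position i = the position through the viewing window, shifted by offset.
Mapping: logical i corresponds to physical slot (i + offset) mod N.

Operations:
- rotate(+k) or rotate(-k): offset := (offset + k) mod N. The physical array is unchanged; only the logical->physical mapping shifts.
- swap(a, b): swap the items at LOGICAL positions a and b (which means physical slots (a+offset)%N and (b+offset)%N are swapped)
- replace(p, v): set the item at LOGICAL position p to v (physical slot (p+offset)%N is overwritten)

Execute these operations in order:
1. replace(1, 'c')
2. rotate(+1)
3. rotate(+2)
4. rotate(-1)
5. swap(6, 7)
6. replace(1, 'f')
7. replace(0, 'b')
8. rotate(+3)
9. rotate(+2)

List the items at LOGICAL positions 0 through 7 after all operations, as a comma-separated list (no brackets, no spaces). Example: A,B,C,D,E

Answer: H,c,A,b,f,E,F,G

Derivation:
After op 1 (replace(1, 'c')): offset=0, physical=[A,c,C,D,E,F,G,H], logical=[A,c,C,D,E,F,G,H]
After op 2 (rotate(+1)): offset=1, physical=[A,c,C,D,E,F,G,H], logical=[c,C,D,E,F,G,H,A]
After op 3 (rotate(+2)): offset=3, physical=[A,c,C,D,E,F,G,H], logical=[D,E,F,G,H,A,c,C]
After op 4 (rotate(-1)): offset=2, physical=[A,c,C,D,E,F,G,H], logical=[C,D,E,F,G,H,A,c]
After op 5 (swap(6, 7)): offset=2, physical=[c,A,C,D,E,F,G,H], logical=[C,D,E,F,G,H,c,A]
After op 6 (replace(1, 'f')): offset=2, physical=[c,A,C,f,E,F,G,H], logical=[C,f,E,F,G,H,c,A]
After op 7 (replace(0, 'b')): offset=2, physical=[c,A,b,f,E,F,G,H], logical=[b,f,E,F,G,H,c,A]
After op 8 (rotate(+3)): offset=5, physical=[c,A,b,f,E,F,G,H], logical=[F,G,H,c,A,b,f,E]
After op 9 (rotate(+2)): offset=7, physical=[c,A,b,f,E,F,G,H], logical=[H,c,A,b,f,E,F,G]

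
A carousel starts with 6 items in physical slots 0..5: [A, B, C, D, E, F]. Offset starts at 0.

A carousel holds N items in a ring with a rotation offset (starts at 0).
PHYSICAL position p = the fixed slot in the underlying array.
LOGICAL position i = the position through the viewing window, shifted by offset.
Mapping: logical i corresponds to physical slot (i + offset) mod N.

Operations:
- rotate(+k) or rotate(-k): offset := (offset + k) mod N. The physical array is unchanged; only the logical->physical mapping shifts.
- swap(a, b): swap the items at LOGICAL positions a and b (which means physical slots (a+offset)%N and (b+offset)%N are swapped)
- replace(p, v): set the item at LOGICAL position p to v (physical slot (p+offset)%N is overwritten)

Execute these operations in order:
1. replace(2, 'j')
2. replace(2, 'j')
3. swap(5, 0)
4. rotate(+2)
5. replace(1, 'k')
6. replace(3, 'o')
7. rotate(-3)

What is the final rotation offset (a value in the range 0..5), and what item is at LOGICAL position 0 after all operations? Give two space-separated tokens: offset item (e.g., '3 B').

After op 1 (replace(2, 'j')): offset=0, physical=[A,B,j,D,E,F], logical=[A,B,j,D,E,F]
After op 2 (replace(2, 'j')): offset=0, physical=[A,B,j,D,E,F], logical=[A,B,j,D,E,F]
After op 3 (swap(5, 0)): offset=0, physical=[F,B,j,D,E,A], logical=[F,B,j,D,E,A]
After op 4 (rotate(+2)): offset=2, physical=[F,B,j,D,E,A], logical=[j,D,E,A,F,B]
After op 5 (replace(1, 'k')): offset=2, physical=[F,B,j,k,E,A], logical=[j,k,E,A,F,B]
After op 6 (replace(3, 'o')): offset=2, physical=[F,B,j,k,E,o], logical=[j,k,E,o,F,B]
After op 7 (rotate(-3)): offset=5, physical=[F,B,j,k,E,o], logical=[o,F,B,j,k,E]

Answer: 5 o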